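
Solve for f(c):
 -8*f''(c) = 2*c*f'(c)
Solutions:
 f(c) = C1 + C2*erf(sqrt(2)*c/4)


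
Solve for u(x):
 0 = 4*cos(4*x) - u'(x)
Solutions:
 u(x) = C1 + sin(4*x)


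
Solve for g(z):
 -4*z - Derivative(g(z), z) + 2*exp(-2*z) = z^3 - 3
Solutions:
 g(z) = C1 - z^4/4 - 2*z^2 + 3*z - exp(-2*z)


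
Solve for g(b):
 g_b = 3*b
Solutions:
 g(b) = C1 + 3*b^2/2


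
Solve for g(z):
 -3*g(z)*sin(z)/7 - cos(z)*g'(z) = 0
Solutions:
 g(z) = C1*cos(z)^(3/7)


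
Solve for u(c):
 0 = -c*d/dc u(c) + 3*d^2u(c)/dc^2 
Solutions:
 u(c) = C1 + C2*erfi(sqrt(6)*c/6)


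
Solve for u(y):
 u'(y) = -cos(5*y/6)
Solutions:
 u(y) = C1 - 6*sin(5*y/6)/5


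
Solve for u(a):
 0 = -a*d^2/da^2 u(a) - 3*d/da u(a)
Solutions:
 u(a) = C1 + C2/a^2


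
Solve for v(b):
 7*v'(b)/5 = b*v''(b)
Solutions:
 v(b) = C1 + C2*b^(12/5)


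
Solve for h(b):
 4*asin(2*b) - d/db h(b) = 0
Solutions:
 h(b) = C1 + 4*b*asin(2*b) + 2*sqrt(1 - 4*b^2)


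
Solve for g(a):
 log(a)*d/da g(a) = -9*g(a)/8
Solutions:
 g(a) = C1*exp(-9*li(a)/8)


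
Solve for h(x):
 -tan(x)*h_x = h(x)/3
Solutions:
 h(x) = C1/sin(x)^(1/3)


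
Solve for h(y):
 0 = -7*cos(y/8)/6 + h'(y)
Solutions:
 h(y) = C1 + 28*sin(y/8)/3


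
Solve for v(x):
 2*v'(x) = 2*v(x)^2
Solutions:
 v(x) = -1/(C1 + x)


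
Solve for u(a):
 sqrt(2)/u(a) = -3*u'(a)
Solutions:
 u(a) = -sqrt(C1 - 6*sqrt(2)*a)/3
 u(a) = sqrt(C1 - 6*sqrt(2)*a)/3


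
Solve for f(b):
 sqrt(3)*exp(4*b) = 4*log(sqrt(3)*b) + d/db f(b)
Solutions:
 f(b) = C1 - 4*b*log(b) + 2*b*(2 - log(3)) + sqrt(3)*exp(4*b)/4


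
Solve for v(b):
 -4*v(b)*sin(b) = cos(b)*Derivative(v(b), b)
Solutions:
 v(b) = C1*cos(b)^4


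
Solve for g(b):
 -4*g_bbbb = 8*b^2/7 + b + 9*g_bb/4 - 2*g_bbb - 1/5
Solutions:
 g(b) = C1 + C2*b - 8*b^4/189 - 382*b^3/1701 + 8894*b^2/25515 + (C3*sin(sqrt(2)*b/2) + C4*cos(sqrt(2)*b/2))*exp(b/4)


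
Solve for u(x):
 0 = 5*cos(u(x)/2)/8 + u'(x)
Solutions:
 5*x/8 - log(sin(u(x)/2) - 1) + log(sin(u(x)/2) + 1) = C1


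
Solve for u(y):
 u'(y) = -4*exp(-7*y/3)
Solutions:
 u(y) = C1 + 12*exp(-7*y/3)/7


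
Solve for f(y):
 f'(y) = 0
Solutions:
 f(y) = C1


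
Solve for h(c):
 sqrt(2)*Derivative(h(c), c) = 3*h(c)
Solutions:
 h(c) = C1*exp(3*sqrt(2)*c/2)


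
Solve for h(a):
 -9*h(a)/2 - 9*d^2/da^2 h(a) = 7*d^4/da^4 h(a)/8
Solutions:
 h(a) = C1*sin(sqrt(42)*a*sqrt(6 - sqrt(29))/7) + C2*sin(sqrt(42)*a*sqrt(sqrt(29) + 6)/7) + C3*cos(sqrt(42)*a*sqrt(6 - sqrt(29))/7) + C4*cos(sqrt(42)*a*sqrt(sqrt(29) + 6)/7)


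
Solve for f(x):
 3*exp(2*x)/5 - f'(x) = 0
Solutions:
 f(x) = C1 + 3*exp(2*x)/10


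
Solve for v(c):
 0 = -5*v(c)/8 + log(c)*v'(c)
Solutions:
 v(c) = C1*exp(5*li(c)/8)


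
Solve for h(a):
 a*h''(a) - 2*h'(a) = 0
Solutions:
 h(a) = C1 + C2*a^3


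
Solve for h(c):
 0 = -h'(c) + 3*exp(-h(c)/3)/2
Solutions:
 h(c) = 3*log(C1 + c/2)


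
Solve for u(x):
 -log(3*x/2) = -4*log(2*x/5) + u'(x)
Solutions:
 u(x) = C1 + 3*x*log(x) + x*log(32/1875) - 3*x


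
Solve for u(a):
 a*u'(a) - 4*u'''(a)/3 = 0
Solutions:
 u(a) = C1 + Integral(C2*airyai(6^(1/3)*a/2) + C3*airybi(6^(1/3)*a/2), a)


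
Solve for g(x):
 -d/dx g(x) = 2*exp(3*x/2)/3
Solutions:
 g(x) = C1 - 4*exp(3*x/2)/9


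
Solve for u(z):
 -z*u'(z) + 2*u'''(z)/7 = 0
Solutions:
 u(z) = C1 + Integral(C2*airyai(2^(2/3)*7^(1/3)*z/2) + C3*airybi(2^(2/3)*7^(1/3)*z/2), z)


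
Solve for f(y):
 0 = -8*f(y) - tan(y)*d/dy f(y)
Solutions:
 f(y) = C1/sin(y)^8


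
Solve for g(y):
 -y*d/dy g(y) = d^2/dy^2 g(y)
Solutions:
 g(y) = C1 + C2*erf(sqrt(2)*y/2)


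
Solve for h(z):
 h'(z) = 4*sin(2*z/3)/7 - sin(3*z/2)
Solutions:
 h(z) = C1 - 6*cos(2*z/3)/7 + 2*cos(3*z/2)/3


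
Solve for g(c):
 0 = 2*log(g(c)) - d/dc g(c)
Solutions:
 li(g(c)) = C1 + 2*c


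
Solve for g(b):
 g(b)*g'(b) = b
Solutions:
 g(b) = -sqrt(C1 + b^2)
 g(b) = sqrt(C1 + b^2)


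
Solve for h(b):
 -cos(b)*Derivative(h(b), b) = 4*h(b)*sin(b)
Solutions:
 h(b) = C1*cos(b)^4


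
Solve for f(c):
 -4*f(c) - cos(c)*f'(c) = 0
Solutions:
 f(c) = C1*(sin(c)^2 - 2*sin(c) + 1)/(sin(c)^2 + 2*sin(c) + 1)


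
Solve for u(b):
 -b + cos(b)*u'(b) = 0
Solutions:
 u(b) = C1 + Integral(b/cos(b), b)


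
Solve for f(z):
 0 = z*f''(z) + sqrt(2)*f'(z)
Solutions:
 f(z) = C1 + C2*z^(1 - sqrt(2))


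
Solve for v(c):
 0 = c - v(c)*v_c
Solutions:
 v(c) = -sqrt(C1 + c^2)
 v(c) = sqrt(C1 + c^2)


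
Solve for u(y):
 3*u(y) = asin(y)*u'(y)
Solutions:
 u(y) = C1*exp(3*Integral(1/asin(y), y))


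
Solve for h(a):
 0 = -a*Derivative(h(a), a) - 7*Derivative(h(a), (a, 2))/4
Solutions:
 h(a) = C1 + C2*erf(sqrt(14)*a/7)


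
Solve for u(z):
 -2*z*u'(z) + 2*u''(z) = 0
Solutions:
 u(z) = C1 + C2*erfi(sqrt(2)*z/2)


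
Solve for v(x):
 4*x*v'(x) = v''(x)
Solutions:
 v(x) = C1 + C2*erfi(sqrt(2)*x)


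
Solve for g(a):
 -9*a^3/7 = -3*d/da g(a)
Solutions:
 g(a) = C1 + 3*a^4/28


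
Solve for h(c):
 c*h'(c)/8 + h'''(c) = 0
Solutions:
 h(c) = C1 + Integral(C2*airyai(-c/2) + C3*airybi(-c/2), c)


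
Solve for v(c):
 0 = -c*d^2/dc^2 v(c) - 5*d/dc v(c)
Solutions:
 v(c) = C1 + C2/c^4


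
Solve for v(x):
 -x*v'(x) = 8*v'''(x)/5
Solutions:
 v(x) = C1 + Integral(C2*airyai(-5^(1/3)*x/2) + C3*airybi(-5^(1/3)*x/2), x)


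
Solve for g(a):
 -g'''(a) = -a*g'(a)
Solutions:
 g(a) = C1 + Integral(C2*airyai(a) + C3*airybi(a), a)


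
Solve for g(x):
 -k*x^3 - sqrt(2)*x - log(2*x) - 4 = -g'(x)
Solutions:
 g(x) = C1 + k*x^4/4 + sqrt(2)*x^2/2 + x*log(x) + x*log(2) + 3*x


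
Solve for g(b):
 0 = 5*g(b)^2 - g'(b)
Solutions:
 g(b) = -1/(C1 + 5*b)


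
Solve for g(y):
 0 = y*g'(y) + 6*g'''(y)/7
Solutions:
 g(y) = C1 + Integral(C2*airyai(-6^(2/3)*7^(1/3)*y/6) + C3*airybi(-6^(2/3)*7^(1/3)*y/6), y)


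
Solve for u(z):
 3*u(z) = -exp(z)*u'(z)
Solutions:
 u(z) = C1*exp(3*exp(-z))


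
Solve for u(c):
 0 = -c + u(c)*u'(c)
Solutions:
 u(c) = -sqrt(C1 + c^2)
 u(c) = sqrt(C1 + c^2)


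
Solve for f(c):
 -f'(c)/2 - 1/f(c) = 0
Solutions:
 f(c) = -sqrt(C1 - 4*c)
 f(c) = sqrt(C1 - 4*c)


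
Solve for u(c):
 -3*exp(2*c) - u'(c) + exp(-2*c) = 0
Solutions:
 u(c) = C1 - 3*exp(2*c)/2 - exp(-2*c)/2


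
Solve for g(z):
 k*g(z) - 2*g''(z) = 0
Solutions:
 g(z) = C1*exp(-sqrt(2)*sqrt(k)*z/2) + C2*exp(sqrt(2)*sqrt(k)*z/2)


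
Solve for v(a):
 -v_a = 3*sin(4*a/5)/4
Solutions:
 v(a) = C1 + 15*cos(4*a/5)/16


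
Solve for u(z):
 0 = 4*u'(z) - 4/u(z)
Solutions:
 u(z) = -sqrt(C1 + 2*z)
 u(z) = sqrt(C1 + 2*z)


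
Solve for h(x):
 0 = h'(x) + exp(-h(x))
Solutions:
 h(x) = log(C1 - x)


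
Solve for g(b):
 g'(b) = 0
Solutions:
 g(b) = C1


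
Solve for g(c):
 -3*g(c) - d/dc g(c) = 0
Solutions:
 g(c) = C1*exp(-3*c)


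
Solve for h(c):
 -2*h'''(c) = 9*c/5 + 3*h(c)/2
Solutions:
 h(c) = C3*exp(-6^(1/3)*c/2) - 6*c/5 + (C1*sin(2^(1/3)*3^(5/6)*c/4) + C2*cos(2^(1/3)*3^(5/6)*c/4))*exp(6^(1/3)*c/4)


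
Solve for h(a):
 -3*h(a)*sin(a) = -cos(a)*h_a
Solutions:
 h(a) = C1/cos(a)^3


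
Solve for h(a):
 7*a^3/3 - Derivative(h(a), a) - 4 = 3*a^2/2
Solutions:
 h(a) = C1 + 7*a^4/12 - a^3/2 - 4*a


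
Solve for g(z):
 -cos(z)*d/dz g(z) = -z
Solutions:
 g(z) = C1 + Integral(z/cos(z), z)


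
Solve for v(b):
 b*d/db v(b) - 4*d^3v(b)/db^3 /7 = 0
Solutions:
 v(b) = C1 + Integral(C2*airyai(14^(1/3)*b/2) + C3*airybi(14^(1/3)*b/2), b)


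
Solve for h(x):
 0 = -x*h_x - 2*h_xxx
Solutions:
 h(x) = C1 + Integral(C2*airyai(-2^(2/3)*x/2) + C3*airybi(-2^(2/3)*x/2), x)


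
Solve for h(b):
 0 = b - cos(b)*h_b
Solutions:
 h(b) = C1 + Integral(b/cos(b), b)


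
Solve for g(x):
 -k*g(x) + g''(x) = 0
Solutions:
 g(x) = C1*exp(-sqrt(k)*x) + C2*exp(sqrt(k)*x)


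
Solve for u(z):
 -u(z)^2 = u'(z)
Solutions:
 u(z) = 1/(C1 + z)


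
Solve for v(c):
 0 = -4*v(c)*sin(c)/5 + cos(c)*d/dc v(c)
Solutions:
 v(c) = C1/cos(c)^(4/5)


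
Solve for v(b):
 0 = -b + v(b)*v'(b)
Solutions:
 v(b) = -sqrt(C1 + b^2)
 v(b) = sqrt(C1 + b^2)


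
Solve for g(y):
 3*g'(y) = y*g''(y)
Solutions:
 g(y) = C1 + C2*y^4


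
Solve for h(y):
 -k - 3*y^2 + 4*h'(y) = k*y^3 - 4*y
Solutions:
 h(y) = C1 + k*y^4/16 + k*y/4 + y^3/4 - y^2/2


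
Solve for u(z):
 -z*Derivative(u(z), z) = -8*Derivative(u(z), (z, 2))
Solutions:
 u(z) = C1 + C2*erfi(z/4)


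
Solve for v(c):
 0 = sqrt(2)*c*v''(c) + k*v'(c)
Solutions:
 v(c) = C1 + c^(-sqrt(2)*re(k)/2 + 1)*(C2*sin(sqrt(2)*log(c)*Abs(im(k))/2) + C3*cos(sqrt(2)*log(c)*im(k)/2))


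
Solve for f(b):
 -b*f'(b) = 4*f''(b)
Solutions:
 f(b) = C1 + C2*erf(sqrt(2)*b/4)


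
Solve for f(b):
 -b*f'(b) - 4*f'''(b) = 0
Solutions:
 f(b) = C1 + Integral(C2*airyai(-2^(1/3)*b/2) + C3*airybi(-2^(1/3)*b/2), b)


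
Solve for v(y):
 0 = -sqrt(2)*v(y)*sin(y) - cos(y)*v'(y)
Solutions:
 v(y) = C1*cos(y)^(sqrt(2))


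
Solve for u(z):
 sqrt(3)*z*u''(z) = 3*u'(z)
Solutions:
 u(z) = C1 + C2*z^(1 + sqrt(3))


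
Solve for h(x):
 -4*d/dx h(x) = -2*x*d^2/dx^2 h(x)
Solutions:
 h(x) = C1 + C2*x^3


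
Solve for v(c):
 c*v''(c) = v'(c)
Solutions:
 v(c) = C1 + C2*c^2


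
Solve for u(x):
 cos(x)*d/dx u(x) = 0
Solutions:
 u(x) = C1


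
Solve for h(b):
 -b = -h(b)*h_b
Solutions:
 h(b) = -sqrt(C1 + b^2)
 h(b) = sqrt(C1 + b^2)


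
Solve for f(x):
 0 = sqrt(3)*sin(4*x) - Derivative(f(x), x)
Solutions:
 f(x) = C1 - sqrt(3)*cos(4*x)/4


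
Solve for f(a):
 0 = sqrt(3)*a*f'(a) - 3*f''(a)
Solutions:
 f(a) = C1 + C2*erfi(sqrt(2)*3^(3/4)*a/6)


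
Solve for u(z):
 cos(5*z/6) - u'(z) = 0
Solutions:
 u(z) = C1 + 6*sin(5*z/6)/5


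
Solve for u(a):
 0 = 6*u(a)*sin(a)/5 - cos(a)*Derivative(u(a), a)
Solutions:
 u(a) = C1/cos(a)^(6/5)


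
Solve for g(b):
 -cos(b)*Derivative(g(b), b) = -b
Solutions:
 g(b) = C1 + Integral(b/cos(b), b)


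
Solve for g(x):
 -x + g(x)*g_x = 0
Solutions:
 g(x) = -sqrt(C1 + x^2)
 g(x) = sqrt(C1 + x^2)


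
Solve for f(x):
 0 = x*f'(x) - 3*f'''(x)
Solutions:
 f(x) = C1 + Integral(C2*airyai(3^(2/3)*x/3) + C3*airybi(3^(2/3)*x/3), x)


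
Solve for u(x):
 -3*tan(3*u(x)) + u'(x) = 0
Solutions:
 u(x) = -asin(C1*exp(9*x))/3 + pi/3
 u(x) = asin(C1*exp(9*x))/3


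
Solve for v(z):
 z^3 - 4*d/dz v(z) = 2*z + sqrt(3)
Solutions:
 v(z) = C1 + z^4/16 - z^2/4 - sqrt(3)*z/4


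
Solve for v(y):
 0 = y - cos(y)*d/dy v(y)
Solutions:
 v(y) = C1 + Integral(y/cos(y), y)


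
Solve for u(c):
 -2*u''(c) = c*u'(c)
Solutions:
 u(c) = C1 + C2*erf(c/2)


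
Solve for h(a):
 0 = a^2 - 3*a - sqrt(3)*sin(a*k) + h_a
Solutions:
 h(a) = C1 - a^3/3 + 3*a^2/2 - sqrt(3)*cos(a*k)/k


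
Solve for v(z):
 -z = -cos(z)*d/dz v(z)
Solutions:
 v(z) = C1 + Integral(z/cos(z), z)


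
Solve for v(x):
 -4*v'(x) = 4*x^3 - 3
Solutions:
 v(x) = C1 - x^4/4 + 3*x/4


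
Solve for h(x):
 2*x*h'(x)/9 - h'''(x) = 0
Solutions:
 h(x) = C1 + Integral(C2*airyai(6^(1/3)*x/3) + C3*airybi(6^(1/3)*x/3), x)


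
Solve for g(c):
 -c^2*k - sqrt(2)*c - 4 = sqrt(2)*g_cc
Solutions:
 g(c) = C1 + C2*c - sqrt(2)*c^4*k/24 - c^3/6 - sqrt(2)*c^2


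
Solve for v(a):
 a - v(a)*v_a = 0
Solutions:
 v(a) = -sqrt(C1 + a^2)
 v(a) = sqrt(C1 + a^2)


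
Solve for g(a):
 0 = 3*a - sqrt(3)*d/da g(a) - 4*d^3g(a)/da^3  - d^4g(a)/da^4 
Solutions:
 g(a) = C1 + C2*exp(a*(-8 + 16/(27*sqrt(3)/2 + sqrt(-16384 + (27*sqrt(3) + 128)^2)/2 + 64)^(1/3) + (27*sqrt(3)/2 + sqrt(-16384 + (27*sqrt(3) + 128)^2)/2 + 64)^(1/3))/6)*sin(sqrt(3)*a*(-(27*sqrt(3)/2 + sqrt(-16384 + (27*sqrt(3) + 128)^2)/2 + 64)^(1/3) + 16/(27*sqrt(3)/2 + sqrt(-16384 + (27*sqrt(3) + 128)^2)/2 + 64)^(1/3))/6) + C3*exp(a*(-8 + 16/(27*sqrt(3)/2 + sqrt(-16384 + (27*sqrt(3) + 128)^2)/2 + 64)^(1/3) + (27*sqrt(3)/2 + sqrt(-16384 + (27*sqrt(3) + 128)^2)/2 + 64)^(1/3))/6)*cos(sqrt(3)*a*(-(27*sqrt(3)/2 + sqrt(-16384 + (27*sqrt(3) + 128)^2)/2 + 64)^(1/3) + 16/(27*sqrt(3)/2 + sqrt(-16384 + (27*sqrt(3) + 128)^2)/2 + 64)^(1/3))/6) + C4*exp(-a*(16/(27*sqrt(3)/2 + sqrt(-16384 + (27*sqrt(3) + 128)^2)/2 + 64)^(1/3) + 4 + (27*sqrt(3)/2 + sqrt(-16384 + (27*sqrt(3) + 128)^2)/2 + 64)^(1/3))/3) + sqrt(3)*a^2/2


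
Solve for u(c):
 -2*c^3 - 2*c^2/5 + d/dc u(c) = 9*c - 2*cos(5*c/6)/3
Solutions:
 u(c) = C1 + c^4/2 + 2*c^3/15 + 9*c^2/2 - 4*sin(5*c/6)/5


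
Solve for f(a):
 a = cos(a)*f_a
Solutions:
 f(a) = C1 + Integral(a/cos(a), a)


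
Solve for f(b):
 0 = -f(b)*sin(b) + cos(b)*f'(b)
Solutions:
 f(b) = C1/cos(b)


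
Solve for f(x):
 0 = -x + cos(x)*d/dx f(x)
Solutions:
 f(x) = C1 + Integral(x/cos(x), x)


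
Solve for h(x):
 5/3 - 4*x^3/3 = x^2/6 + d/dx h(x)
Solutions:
 h(x) = C1 - x^4/3 - x^3/18 + 5*x/3


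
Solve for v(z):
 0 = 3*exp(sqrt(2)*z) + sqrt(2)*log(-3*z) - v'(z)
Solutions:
 v(z) = C1 + sqrt(2)*z*log(-z) + sqrt(2)*z*(-1 + log(3)) + 3*sqrt(2)*exp(sqrt(2)*z)/2


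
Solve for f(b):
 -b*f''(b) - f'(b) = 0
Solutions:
 f(b) = C1 + C2*log(b)


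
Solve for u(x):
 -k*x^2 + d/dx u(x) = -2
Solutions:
 u(x) = C1 + k*x^3/3 - 2*x


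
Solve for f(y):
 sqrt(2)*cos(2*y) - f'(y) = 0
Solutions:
 f(y) = C1 + sqrt(2)*sin(2*y)/2


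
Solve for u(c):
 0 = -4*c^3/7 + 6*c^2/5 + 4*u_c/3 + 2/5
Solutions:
 u(c) = C1 + 3*c^4/28 - 3*c^3/10 - 3*c/10


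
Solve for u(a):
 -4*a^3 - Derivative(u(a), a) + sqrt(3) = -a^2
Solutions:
 u(a) = C1 - a^4 + a^3/3 + sqrt(3)*a


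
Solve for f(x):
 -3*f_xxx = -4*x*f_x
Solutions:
 f(x) = C1 + Integral(C2*airyai(6^(2/3)*x/3) + C3*airybi(6^(2/3)*x/3), x)


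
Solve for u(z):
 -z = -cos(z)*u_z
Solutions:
 u(z) = C1 + Integral(z/cos(z), z)


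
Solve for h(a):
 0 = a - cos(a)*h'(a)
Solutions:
 h(a) = C1 + Integral(a/cos(a), a)


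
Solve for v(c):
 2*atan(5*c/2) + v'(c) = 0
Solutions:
 v(c) = C1 - 2*c*atan(5*c/2) + 2*log(25*c^2 + 4)/5


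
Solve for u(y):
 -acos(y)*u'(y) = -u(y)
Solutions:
 u(y) = C1*exp(Integral(1/acos(y), y))


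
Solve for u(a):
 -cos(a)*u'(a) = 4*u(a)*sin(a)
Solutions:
 u(a) = C1*cos(a)^4


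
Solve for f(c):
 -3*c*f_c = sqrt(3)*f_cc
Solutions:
 f(c) = C1 + C2*erf(sqrt(2)*3^(1/4)*c/2)


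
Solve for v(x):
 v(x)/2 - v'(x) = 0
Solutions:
 v(x) = C1*exp(x/2)


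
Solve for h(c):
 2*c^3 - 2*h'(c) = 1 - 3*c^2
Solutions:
 h(c) = C1 + c^4/4 + c^3/2 - c/2


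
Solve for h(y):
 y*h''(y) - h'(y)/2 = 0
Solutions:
 h(y) = C1 + C2*y^(3/2)


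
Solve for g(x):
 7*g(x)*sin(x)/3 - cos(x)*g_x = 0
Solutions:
 g(x) = C1/cos(x)^(7/3)


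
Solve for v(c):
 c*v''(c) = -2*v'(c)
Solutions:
 v(c) = C1 + C2/c


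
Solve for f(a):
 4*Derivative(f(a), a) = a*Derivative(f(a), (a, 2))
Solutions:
 f(a) = C1 + C2*a^5


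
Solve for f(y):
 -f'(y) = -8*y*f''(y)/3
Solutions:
 f(y) = C1 + C2*y^(11/8)


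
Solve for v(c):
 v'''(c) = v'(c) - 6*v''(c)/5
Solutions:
 v(c) = C1 + C2*exp(c*(-3 + sqrt(34))/5) + C3*exp(-c*(3 + sqrt(34))/5)


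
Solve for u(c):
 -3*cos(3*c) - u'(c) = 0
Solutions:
 u(c) = C1 - sin(3*c)


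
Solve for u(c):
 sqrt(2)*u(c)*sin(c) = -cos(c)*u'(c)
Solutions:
 u(c) = C1*cos(c)^(sqrt(2))


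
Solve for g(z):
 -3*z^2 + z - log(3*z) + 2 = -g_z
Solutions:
 g(z) = C1 + z^3 - z^2/2 + z*log(z) - 3*z + z*log(3)


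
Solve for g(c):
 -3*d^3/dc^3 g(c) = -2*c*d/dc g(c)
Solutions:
 g(c) = C1 + Integral(C2*airyai(2^(1/3)*3^(2/3)*c/3) + C3*airybi(2^(1/3)*3^(2/3)*c/3), c)


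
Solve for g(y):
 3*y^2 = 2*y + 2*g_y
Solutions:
 g(y) = C1 + y^3/2 - y^2/2


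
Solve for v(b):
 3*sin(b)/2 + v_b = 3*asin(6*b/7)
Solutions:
 v(b) = C1 + 3*b*asin(6*b/7) + sqrt(49 - 36*b^2)/2 + 3*cos(b)/2


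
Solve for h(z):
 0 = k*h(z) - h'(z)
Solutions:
 h(z) = C1*exp(k*z)


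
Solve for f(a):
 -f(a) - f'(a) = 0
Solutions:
 f(a) = C1*exp(-a)


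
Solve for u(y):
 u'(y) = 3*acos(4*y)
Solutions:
 u(y) = C1 + 3*y*acos(4*y) - 3*sqrt(1 - 16*y^2)/4


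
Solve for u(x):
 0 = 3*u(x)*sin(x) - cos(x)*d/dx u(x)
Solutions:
 u(x) = C1/cos(x)^3


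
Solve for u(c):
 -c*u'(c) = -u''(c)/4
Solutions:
 u(c) = C1 + C2*erfi(sqrt(2)*c)


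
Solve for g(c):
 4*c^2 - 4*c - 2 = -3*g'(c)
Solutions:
 g(c) = C1 - 4*c^3/9 + 2*c^2/3 + 2*c/3


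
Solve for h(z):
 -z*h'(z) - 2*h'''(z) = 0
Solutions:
 h(z) = C1 + Integral(C2*airyai(-2^(2/3)*z/2) + C3*airybi(-2^(2/3)*z/2), z)


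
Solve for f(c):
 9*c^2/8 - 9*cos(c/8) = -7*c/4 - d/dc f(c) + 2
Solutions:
 f(c) = C1 - 3*c^3/8 - 7*c^2/8 + 2*c + 72*sin(c/8)


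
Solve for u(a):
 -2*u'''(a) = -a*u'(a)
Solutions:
 u(a) = C1 + Integral(C2*airyai(2^(2/3)*a/2) + C3*airybi(2^(2/3)*a/2), a)


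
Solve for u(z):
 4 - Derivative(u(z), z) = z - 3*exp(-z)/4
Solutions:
 u(z) = C1 - z^2/2 + 4*z - 3*exp(-z)/4


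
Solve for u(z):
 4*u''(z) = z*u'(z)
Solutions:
 u(z) = C1 + C2*erfi(sqrt(2)*z/4)


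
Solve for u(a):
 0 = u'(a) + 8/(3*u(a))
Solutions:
 u(a) = -sqrt(C1 - 48*a)/3
 u(a) = sqrt(C1 - 48*a)/3


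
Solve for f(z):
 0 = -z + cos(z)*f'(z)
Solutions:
 f(z) = C1 + Integral(z/cos(z), z)


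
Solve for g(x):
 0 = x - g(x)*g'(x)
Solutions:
 g(x) = -sqrt(C1 + x^2)
 g(x) = sqrt(C1 + x^2)


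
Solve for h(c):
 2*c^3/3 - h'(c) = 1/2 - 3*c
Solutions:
 h(c) = C1 + c^4/6 + 3*c^2/2 - c/2


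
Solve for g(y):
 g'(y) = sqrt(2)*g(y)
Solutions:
 g(y) = C1*exp(sqrt(2)*y)


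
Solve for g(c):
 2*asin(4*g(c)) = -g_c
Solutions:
 Integral(1/asin(4*_y), (_y, g(c))) = C1 - 2*c


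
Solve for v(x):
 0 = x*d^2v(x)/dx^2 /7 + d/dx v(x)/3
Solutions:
 v(x) = C1 + C2/x^(4/3)


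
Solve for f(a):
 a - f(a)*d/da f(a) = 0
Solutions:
 f(a) = -sqrt(C1 + a^2)
 f(a) = sqrt(C1 + a^2)


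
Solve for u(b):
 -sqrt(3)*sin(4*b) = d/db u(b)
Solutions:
 u(b) = C1 + sqrt(3)*cos(4*b)/4


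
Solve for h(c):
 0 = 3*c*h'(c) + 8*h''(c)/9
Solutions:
 h(c) = C1 + C2*erf(3*sqrt(3)*c/4)


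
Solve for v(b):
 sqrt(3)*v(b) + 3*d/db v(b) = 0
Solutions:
 v(b) = C1*exp(-sqrt(3)*b/3)


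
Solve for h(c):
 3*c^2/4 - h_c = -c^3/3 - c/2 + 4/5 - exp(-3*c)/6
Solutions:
 h(c) = C1 + c^4/12 + c^3/4 + c^2/4 - 4*c/5 - exp(-3*c)/18


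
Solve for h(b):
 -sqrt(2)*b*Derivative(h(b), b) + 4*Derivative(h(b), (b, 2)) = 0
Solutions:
 h(b) = C1 + C2*erfi(2^(3/4)*b/4)


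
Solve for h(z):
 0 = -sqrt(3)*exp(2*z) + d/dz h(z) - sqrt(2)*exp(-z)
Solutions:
 h(z) = C1 + sqrt(3)*exp(2*z)/2 - sqrt(2)*exp(-z)


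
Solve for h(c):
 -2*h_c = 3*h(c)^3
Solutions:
 h(c) = -sqrt(-1/(C1 - 3*c))
 h(c) = sqrt(-1/(C1 - 3*c))


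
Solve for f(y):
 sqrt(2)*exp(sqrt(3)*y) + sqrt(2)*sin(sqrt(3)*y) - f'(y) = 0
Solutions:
 f(y) = C1 + sqrt(6)*exp(sqrt(3)*y)/3 - sqrt(6)*cos(sqrt(3)*y)/3


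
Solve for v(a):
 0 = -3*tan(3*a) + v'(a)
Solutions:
 v(a) = C1 - log(cos(3*a))


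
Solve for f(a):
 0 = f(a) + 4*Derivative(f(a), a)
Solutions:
 f(a) = C1*exp(-a/4)


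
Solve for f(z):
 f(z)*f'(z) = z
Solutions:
 f(z) = -sqrt(C1 + z^2)
 f(z) = sqrt(C1 + z^2)


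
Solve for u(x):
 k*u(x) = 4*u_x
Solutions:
 u(x) = C1*exp(k*x/4)


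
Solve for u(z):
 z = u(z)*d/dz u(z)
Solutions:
 u(z) = -sqrt(C1 + z^2)
 u(z) = sqrt(C1 + z^2)


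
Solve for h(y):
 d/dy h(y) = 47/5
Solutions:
 h(y) = C1 + 47*y/5


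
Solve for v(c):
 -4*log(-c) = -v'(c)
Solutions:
 v(c) = C1 + 4*c*log(-c) - 4*c


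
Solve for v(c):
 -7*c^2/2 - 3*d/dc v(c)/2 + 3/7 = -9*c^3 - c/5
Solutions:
 v(c) = C1 + 3*c^4/2 - 7*c^3/9 + c^2/15 + 2*c/7


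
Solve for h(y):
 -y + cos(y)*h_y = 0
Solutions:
 h(y) = C1 + Integral(y/cos(y), y)


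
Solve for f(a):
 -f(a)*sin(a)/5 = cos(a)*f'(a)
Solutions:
 f(a) = C1*cos(a)^(1/5)


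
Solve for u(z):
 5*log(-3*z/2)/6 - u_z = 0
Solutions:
 u(z) = C1 + 5*z*log(-z)/6 + 5*z*(-1 - log(2) + log(3))/6


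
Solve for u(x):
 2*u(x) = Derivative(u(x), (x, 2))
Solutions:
 u(x) = C1*exp(-sqrt(2)*x) + C2*exp(sqrt(2)*x)


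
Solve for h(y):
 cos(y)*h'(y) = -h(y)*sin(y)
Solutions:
 h(y) = C1*cos(y)


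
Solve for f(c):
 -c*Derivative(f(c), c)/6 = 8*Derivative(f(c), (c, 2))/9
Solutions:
 f(c) = C1 + C2*erf(sqrt(6)*c/8)


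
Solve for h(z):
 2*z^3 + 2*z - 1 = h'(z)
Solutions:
 h(z) = C1 + z^4/2 + z^2 - z


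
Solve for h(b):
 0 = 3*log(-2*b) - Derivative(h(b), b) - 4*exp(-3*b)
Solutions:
 h(b) = C1 + 3*b*log(-b) + 3*b*(-1 + log(2)) + 4*exp(-3*b)/3


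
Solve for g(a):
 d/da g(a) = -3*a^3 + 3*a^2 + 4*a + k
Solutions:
 g(a) = C1 - 3*a^4/4 + a^3 + 2*a^2 + a*k


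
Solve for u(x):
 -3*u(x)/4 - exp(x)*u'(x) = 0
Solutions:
 u(x) = C1*exp(3*exp(-x)/4)


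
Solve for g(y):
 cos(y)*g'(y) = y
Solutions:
 g(y) = C1 + Integral(y/cos(y), y)


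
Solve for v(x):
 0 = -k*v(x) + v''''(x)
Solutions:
 v(x) = C1*exp(-k^(1/4)*x) + C2*exp(k^(1/4)*x) + C3*exp(-I*k^(1/4)*x) + C4*exp(I*k^(1/4)*x)


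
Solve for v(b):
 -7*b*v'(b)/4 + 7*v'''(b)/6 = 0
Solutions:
 v(b) = C1 + Integral(C2*airyai(2^(2/3)*3^(1/3)*b/2) + C3*airybi(2^(2/3)*3^(1/3)*b/2), b)


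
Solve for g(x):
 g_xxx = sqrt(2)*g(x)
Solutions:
 g(x) = C3*exp(2^(1/6)*x) + (C1*sin(2^(1/6)*sqrt(3)*x/2) + C2*cos(2^(1/6)*sqrt(3)*x/2))*exp(-2^(1/6)*x/2)


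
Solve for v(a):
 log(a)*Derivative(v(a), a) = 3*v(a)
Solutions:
 v(a) = C1*exp(3*li(a))


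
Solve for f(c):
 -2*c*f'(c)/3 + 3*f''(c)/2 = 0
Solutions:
 f(c) = C1 + C2*erfi(sqrt(2)*c/3)


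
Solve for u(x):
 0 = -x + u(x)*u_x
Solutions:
 u(x) = -sqrt(C1 + x^2)
 u(x) = sqrt(C1 + x^2)


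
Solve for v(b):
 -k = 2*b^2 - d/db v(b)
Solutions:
 v(b) = C1 + 2*b^3/3 + b*k


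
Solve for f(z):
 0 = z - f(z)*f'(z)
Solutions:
 f(z) = -sqrt(C1 + z^2)
 f(z) = sqrt(C1 + z^2)


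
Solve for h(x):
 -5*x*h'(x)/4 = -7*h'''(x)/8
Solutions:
 h(x) = C1 + Integral(C2*airyai(10^(1/3)*7^(2/3)*x/7) + C3*airybi(10^(1/3)*7^(2/3)*x/7), x)


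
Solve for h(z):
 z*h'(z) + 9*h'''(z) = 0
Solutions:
 h(z) = C1 + Integral(C2*airyai(-3^(1/3)*z/3) + C3*airybi(-3^(1/3)*z/3), z)


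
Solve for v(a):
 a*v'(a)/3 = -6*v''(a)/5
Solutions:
 v(a) = C1 + C2*erf(sqrt(5)*a/6)


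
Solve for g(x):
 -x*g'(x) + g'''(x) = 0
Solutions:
 g(x) = C1 + Integral(C2*airyai(x) + C3*airybi(x), x)


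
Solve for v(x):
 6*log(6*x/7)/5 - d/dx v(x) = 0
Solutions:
 v(x) = C1 + 6*x*log(x)/5 - 6*x*log(7)/5 - 6*x/5 + 6*x*log(6)/5


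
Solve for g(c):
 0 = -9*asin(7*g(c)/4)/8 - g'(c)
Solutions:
 Integral(1/asin(7*_y/4), (_y, g(c))) = C1 - 9*c/8


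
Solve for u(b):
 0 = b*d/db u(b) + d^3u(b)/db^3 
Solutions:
 u(b) = C1 + Integral(C2*airyai(-b) + C3*airybi(-b), b)


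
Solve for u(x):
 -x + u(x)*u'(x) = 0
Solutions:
 u(x) = -sqrt(C1 + x^2)
 u(x) = sqrt(C1 + x^2)


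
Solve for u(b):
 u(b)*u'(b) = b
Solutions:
 u(b) = -sqrt(C1 + b^2)
 u(b) = sqrt(C1 + b^2)


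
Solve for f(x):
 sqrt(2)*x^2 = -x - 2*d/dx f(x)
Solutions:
 f(x) = C1 - sqrt(2)*x^3/6 - x^2/4


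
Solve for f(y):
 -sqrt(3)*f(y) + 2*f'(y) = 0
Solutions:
 f(y) = C1*exp(sqrt(3)*y/2)


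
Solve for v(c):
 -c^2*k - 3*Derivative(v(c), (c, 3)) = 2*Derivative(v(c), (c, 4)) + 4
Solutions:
 v(c) = C1 + C2*c + C3*c^2 + C4*exp(-3*c/2) - c^5*k/180 + c^4*k/54 + 2*c^3*(-2*k - 9)/81


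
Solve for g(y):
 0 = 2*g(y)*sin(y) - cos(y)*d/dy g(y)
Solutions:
 g(y) = C1/cos(y)^2


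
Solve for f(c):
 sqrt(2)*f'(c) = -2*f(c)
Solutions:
 f(c) = C1*exp(-sqrt(2)*c)


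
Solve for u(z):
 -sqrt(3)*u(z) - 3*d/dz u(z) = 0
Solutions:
 u(z) = C1*exp(-sqrt(3)*z/3)


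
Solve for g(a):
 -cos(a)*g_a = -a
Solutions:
 g(a) = C1 + Integral(a/cos(a), a)


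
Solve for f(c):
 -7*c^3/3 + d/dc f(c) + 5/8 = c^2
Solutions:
 f(c) = C1 + 7*c^4/12 + c^3/3 - 5*c/8


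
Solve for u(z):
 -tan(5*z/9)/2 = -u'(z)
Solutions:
 u(z) = C1 - 9*log(cos(5*z/9))/10


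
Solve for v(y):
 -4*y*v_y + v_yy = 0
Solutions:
 v(y) = C1 + C2*erfi(sqrt(2)*y)


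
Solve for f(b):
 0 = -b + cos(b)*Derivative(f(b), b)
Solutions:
 f(b) = C1 + Integral(b/cos(b), b)


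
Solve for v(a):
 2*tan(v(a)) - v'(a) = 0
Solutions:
 v(a) = pi - asin(C1*exp(2*a))
 v(a) = asin(C1*exp(2*a))


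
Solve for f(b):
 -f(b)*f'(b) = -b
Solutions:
 f(b) = -sqrt(C1 + b^2)
 f(b) = sqrt(C1 + b^2)


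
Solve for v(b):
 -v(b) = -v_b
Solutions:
 v(b) = C1*exp(b)


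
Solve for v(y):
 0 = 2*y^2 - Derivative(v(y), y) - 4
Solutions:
 v(y) = C1 + 2*y^3/3 - 4*y


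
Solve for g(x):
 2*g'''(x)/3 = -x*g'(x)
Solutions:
 g(x) = C1 + Integral(C2*airyai(-2^(2/3)*3^(1/3)*x/2) + C3*airybi(-2^(2/3)*3^(1/3)*x/2), x)


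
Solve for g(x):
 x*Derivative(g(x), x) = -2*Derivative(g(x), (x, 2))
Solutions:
 g(x) = C1 + C2*erf(x/2)


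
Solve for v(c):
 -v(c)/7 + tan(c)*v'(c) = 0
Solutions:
 v(c) = C1*sin(c)^(1/7)


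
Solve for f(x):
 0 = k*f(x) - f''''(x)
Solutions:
 f(x) = C1*exp(-k^(1/4)*x) + C2*exp(k^(1/4)*x) + C3*exp(-I*k^(1/4)*x) + C4*exp(I*k^(1/4)*x)


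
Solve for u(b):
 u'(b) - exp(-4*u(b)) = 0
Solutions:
 u(b) = log(-I*(C1 + 4*b)^(1/4))
 u(b) = log(I*(C1 + 4*b)^(1/4))
 u(b) = log(-(C1 + 4*b)^(1/4))
 u(b) = log(C1 + 4*b)/4


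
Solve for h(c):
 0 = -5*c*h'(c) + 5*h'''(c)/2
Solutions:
 h(c) = C1 + Integral(C2*airyai(2^(1/3)*c) + C3*airybi(2^(1/3)*c), c)


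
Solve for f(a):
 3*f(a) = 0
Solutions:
 f(a) = 0


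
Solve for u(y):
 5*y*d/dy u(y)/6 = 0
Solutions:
 u(y) = C1


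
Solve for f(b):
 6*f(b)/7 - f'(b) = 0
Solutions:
 f(b) = C1*exp(6*b/7)


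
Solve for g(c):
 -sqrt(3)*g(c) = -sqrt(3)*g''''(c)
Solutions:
 g(c) = C1*exp(-c) + C2*exp(c) + C3*sin(c) + C4*cos(c)


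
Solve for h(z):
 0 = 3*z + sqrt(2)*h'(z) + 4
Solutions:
 h(z) = C1 - 3*sqrt(2)*z^2/4 - 2*sqrt(2)*z


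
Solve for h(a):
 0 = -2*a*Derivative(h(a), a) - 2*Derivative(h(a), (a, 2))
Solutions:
 h(a) = C1 + C2*erf(sqrt(2)*a/2)


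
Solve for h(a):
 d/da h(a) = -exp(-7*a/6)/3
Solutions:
 h(a) = C1 + 2*exp(-7*a/6)/7


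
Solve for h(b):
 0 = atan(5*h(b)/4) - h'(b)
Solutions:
 Integral(1/atan(5*_y/4), (_y, h(b))) = C1 + b


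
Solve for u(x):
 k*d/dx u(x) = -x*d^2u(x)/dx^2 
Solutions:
 u(x) = C1 + x^(1 - re(k))*(C2*sin(log(x)*Abs(im(k))) + C3*cos(log(x)*im(k)))


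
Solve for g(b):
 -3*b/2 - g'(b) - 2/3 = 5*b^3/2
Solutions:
 g(b) = C1 - 5*b^4/8 - 3*b^2/4 - 2*b/3


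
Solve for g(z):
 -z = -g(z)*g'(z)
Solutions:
 g(z) = -sqrt(C1 + z^2)
 g(z) = sqrt(C1 + z^2)


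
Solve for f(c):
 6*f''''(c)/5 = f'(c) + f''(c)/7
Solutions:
 f(c) = C1 + C2*exp(-70^(1/3)*c*(70^(1/3)/(sqrt(194411) + 441)^(1/3) + (sqrt(194411) + 441)^(1/3))/84)*sin(sqrt(3)*70^(1/3)*c*(-(sqrt(194411) + 441)^(1/3) + 70^(1/3)/(sqrt(194411) + 441)^(1/3))/84) + C3*exp(-70^(1/3)*c*(70^(1/3)/(sqrt(194411) + 441)^(1/3) + (sqrt(194411) + 441)^(1/3))/84)*cos(sqrt(3)*70^(1/3)*c*(-(sqrt(194411) + 441)^(1/3) + 70^(1/3)/(sqrt(194411) + 441)^(1/3))/84) + C4*exp(70^(1/3)*c*(70^(1/3)/(sqrt(194411) + 441)^(1/3) + (sqrt(194411) + 441)^(1/3))/42)


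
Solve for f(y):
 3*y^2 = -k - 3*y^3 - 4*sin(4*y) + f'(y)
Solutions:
 f(y) = C1 + k*y + 3*y^4/4 + y^3 - cos(4*y)


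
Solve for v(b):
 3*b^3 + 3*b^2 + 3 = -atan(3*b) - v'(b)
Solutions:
 v(b) = C1 - 3*b^4/4 - b^3 - b*atan(3*b) - 3*b + log(9*b^2 + 1)/6


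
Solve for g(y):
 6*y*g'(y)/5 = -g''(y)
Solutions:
 g(y) = C1 + C2*erf(sqrt(15)*y/5)


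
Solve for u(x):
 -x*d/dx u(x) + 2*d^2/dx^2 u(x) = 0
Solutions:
 u(x) = C1 + C2*erfi(x/2)


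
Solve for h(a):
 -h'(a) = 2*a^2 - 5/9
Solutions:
 h(a) = C1 - 2*a^3/3 + 5*a/9


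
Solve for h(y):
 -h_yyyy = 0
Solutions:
 h(y) = C1 + C2*y + C3*y^2 + C4*y^3


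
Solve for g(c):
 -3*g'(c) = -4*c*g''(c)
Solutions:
 g(c) = C1 + C2*c^(7/4)


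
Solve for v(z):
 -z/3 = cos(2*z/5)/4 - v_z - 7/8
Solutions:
 v(z) = C1 + z^2/6 - 7*z/8 + 5*sin(2*z/5)/8


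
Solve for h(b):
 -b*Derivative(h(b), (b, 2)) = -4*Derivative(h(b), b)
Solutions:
 h(b) = C1 + C2*b^5


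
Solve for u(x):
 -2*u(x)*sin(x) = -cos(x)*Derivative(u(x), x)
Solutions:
 u(x) = C1/cos(x)^2


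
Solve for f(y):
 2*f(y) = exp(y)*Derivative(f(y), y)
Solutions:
 f(y) = C1*exp(-2*exp(-y))


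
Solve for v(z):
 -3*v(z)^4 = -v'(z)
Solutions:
 v(z) = (-1/(C1 + 9*z))^(1/3)
 v(z) = (-1/(C1 + 3*z))^(1/3)*(-3^(2/3) - 3*3^(1/6)*I)/6
 v(z) = (-1/(C1 + 3*z))^(1/3)*(-3^(2/3) + 3*3^(1/6)*I)/6


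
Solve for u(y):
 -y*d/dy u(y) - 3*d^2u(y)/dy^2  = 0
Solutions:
 u(y) = C1 + C2*erf(sqrt(6)*y/6)


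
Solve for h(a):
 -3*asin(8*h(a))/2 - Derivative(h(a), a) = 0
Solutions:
 Integral(1/asin(8*_y), (_y, h(a))) = C1 - 3*a/2


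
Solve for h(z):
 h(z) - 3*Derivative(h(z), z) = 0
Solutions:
 h(z) = C1*exp(z/3)


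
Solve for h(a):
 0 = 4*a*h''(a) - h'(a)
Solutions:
 h(a) = C1 + C2*a^(5/4)


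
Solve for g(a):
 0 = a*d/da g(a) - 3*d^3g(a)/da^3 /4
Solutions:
 g(a) = C1 + Integral(C2*airyai(6^(2/3)*a/3) + C3*airybi(6^(2/3)*a/3), a)


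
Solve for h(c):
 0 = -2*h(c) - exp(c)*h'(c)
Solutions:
 h(c) = C1*exp(2*exp(-c))


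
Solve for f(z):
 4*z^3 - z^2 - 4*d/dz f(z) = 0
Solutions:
 f(z) = C1 + z^4/4 - z^3/12


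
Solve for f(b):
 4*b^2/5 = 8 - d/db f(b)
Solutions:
 f(b) = C1 - 4*b^3/15 + 8*b


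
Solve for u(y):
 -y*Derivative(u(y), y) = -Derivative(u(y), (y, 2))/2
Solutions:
 u(y) = C1 + C2*erfi(y)


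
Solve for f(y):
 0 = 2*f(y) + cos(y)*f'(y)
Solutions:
 f(y) = C1*(sin(y) - 1)/(sin(y) + 1)


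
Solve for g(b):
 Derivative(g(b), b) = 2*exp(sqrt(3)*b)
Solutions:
 g(b) = C1 + 2*sqrt(3)*exp(sqrt(3)*b)/3


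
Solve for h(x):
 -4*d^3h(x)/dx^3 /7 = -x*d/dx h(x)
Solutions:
 h(x) = C1 + Integral(C2*airyai(14^(1/3)*x/2) + C3*airybi(14^(1/3)*x/2), x)


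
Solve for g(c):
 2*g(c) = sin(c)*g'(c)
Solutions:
 g(c) = C1*(cos(c) - 1)/(cos(c) + 1)


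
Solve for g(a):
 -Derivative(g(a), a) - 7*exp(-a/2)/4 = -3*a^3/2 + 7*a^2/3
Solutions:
 g(a) = C1 + 3*a^4/8 - 7*a^3/9 + 7*exp(-a/2)/2


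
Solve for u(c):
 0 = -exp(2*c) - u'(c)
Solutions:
 u(c) = C1 - exp(2*c)/2


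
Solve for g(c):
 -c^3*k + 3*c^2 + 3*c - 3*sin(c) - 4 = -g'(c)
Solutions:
 g(c) = C1 + c^4*k/4 - c^3 - 3*c^2/2 + 4*c - 3*cos(c)


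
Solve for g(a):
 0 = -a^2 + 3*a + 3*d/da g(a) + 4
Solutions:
 g(a) = C1 + a^3/9 - a^2/2 - 4*a/3


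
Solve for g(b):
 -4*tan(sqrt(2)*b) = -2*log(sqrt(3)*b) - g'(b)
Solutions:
 g(b) = C1 - 2*b*log(b) - b*log(3) + 2*b - 2*sqrt(2)*log(cos(sqrt(2)*b))


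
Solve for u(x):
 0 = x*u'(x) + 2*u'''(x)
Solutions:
 u(x) = C1 + Integral(C2*airyai(-2^(2/3)*x/2) + C3*airybi(-2^(2/3)*x/2), x)


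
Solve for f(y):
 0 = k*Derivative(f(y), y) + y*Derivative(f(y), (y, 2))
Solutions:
 f(y) = C1 + y^(1 - re(k))*(C2*sin(log(y)*Abs(im(k))) + C3*cos(log(y)*im(k)))


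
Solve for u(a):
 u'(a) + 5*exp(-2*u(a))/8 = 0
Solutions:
 u(a) = log(C1 - 5*a)/2 - log(2)
 u(a) = log(-sqrt(C1 - 5*a)) - log(2)


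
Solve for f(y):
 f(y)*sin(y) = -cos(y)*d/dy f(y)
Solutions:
 f(y) = C1*cos(y)


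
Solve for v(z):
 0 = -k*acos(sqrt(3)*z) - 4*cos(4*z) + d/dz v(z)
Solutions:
 v(z) = C1 + k*(z*acos(sqrt(3)*z) - sqrt(3)*sqrt(1 - 3*z^2)/3) + sin(4*z)


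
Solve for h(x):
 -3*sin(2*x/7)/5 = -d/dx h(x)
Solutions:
 h(x) = C1 - 21*cos(2*x/7)/10


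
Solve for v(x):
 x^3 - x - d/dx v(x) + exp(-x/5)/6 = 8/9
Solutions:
 v(x) = C1 + x^4/4 - x^2/2 - 8*x/9 - 5*exp(-x/5)/6


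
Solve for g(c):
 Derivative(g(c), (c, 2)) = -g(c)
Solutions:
 g(c) = C1*sin(c) + C2*cos(c)


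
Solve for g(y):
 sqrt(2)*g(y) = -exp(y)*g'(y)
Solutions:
 g(y) = C1*exp(sqrt(2)*exp(-y))


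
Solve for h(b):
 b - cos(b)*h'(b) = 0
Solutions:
 h(b) = C1 + Integral(b/cos(b), b)


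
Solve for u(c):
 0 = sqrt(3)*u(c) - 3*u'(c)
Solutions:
 u(c) = C1*exp(sqrt(3)*c/3)


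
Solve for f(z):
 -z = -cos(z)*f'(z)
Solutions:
 f(z) = C1 + Integral(z/cos(z), z)


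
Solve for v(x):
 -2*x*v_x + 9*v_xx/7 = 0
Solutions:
 v(x) = C1 + C2*erfi(sqrt(7)*x/3)


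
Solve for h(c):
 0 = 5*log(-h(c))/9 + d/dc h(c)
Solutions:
 -li(-h(c)) = C1 - 5*c/9


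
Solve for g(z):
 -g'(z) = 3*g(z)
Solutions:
 g(z) = C1*exp(-3*z)


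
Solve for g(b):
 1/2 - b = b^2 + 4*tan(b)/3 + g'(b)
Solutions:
 g(b) = C1 - b^3/3 - b^2/2 + b/2 + 4*log(cos(b))/3


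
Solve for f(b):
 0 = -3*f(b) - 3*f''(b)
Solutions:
 f(b) = C1*sin(b) + C2*cos(b)


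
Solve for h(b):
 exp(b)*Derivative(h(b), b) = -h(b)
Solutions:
 h(b) = C1*exp(exp(-b))


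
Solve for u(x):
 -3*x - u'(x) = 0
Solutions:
 u(x) = C1 - 3*x^2/2


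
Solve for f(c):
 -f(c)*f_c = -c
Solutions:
 f(c) = -sqrt(C1 + c^2)
 f(c) = sqrt(C1 + c^2)


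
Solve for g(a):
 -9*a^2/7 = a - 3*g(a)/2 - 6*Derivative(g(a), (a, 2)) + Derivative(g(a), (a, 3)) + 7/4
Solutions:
 g(a) = C1*exp(a*(-2^(1/3)*(sqrt(201) + 35)^(1/3)/4 - 2*2^(2/3)/(sqrt(201) + 35)^(1/3) + 2))*sin(2^(1/3)*sqrt(3)*a*(-(sqrt(201) + 35)^(1/3)/4 + 2*2^(1/3)/(sqrt(201) + 35)^(1/3))) + C2*exp(a*(-2^(1/3)*(sqrt(201) + 35)^(1/3)/4 - 2*2^(2/3)/(sqrt(201) + 35)^(1/3) + 2))*cos(2^(1/3)*sqrt(3)*a*(-(sqrt(201) + 35)^(1/3)/4 + 2*2^(1/3)/(sqrt(201) + 35)^(1/3))) + C3*exp(a*(4*2^(2/3)/(sqrt(201) + 35)^(1/3) + 2 + 2^(1/3)*(sqrt(201) + 35)^(1/3)/2)) + 6*a^2/7 + 2*a/3 - 239/42


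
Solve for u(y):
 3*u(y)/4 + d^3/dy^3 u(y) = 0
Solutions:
 u(y) = C3*exp(-6^(1/3)*y/2) + (C1*sin(2^(1/3)*3^(5/6)*y/4) + C2*cos(2^(1/3)*3^(5/6)*y/4))*exp(6^(1/3)*y/4)


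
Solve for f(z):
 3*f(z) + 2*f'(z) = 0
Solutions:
 f(z) = C1*exp(-3*z/2)


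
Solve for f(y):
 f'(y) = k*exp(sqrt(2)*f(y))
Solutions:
 f(y) = sqrt(2)*(2*log(-1/(C1 + k*y)) - log(2))/4


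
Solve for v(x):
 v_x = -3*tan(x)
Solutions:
 v(x) = C1 + 3*log(cos(x))


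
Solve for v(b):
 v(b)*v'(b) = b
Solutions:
 v(b) = -sqrt(C1 + b^2)
 v(b) = sqrt(C1 + b^2)


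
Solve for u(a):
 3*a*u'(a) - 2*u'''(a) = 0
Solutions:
 u(a) = C1 + Integral(C2*airyai(2^(2/3)*3^(1/3)*a/2) + C3*airybi(2^(2/3)*3^(1/3)*a/2), a)


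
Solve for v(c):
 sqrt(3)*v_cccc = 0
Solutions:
 v(c) = C1 + C2*c + C3*c^2 + C4*c^3


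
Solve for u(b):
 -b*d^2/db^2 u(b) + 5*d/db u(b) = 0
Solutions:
 u(b) = C1 + C2*b^6


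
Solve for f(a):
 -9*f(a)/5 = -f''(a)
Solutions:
 f(a) = C1*exp(-3*sqrt(5)*a/5) + C2*exp(3*sqrt(5)*a/5)


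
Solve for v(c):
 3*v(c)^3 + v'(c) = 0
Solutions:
 v(c) = -sqrt(2)*sqrt(-1/(C1 - 3*c))/2
 v(c) = sqrt(2)*sqrt(-1/(C1 - 3*c))/2


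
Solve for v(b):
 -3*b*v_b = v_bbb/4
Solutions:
 v(b) = C1 + Integral(C2*airyai(-12^(1/3)*b) + C3*airybi(-12^(1/3)*b), b)


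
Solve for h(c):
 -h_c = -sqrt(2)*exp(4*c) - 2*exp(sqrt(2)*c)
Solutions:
 h(c) = C1 + sqrt(2)*exp(4*c)/4 + sqrt(2)*exp(sqrt(2)*c)


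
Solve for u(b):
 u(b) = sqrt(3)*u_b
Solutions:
 u(b) = C1*exp(sqrt(3)*b/3)


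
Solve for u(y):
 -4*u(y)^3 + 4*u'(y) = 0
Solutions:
 u(y) = -sqrt(2)*sqrt(-1/(C1 + y))/2
 u(y) = sqrt(2)*sqrt(-1/(C1 + y))/2


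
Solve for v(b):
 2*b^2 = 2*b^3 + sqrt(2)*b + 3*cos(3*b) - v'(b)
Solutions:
 v(b) = C1 + b^4/2 - 2*b^3/3 + sqrt(2)*b^2/2 + sin(3*b)


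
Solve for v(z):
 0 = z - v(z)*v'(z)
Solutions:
 v(z) = -sqrt(C1 + z^2)
 v(z) = sqrt(C1 + z^2)


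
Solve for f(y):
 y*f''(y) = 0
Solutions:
 f(y) = C1 + C2*y


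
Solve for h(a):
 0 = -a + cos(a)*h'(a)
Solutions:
 h(a) = C1 + Integral(a/cos(a), a)


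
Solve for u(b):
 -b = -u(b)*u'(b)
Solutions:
 u(b) = -sqrt(C1 + b^2)
 u(b) = sqrt(C1 + b^2)


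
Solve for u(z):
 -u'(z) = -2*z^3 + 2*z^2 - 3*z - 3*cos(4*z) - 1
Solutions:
 u(z) = C1 + z^4/2 - 2*z^3/3 + 3*z^2/2 + z + 3*sin(4*z)/4


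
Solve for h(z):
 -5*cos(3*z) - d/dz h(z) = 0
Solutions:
 h(z) = C1 - 5*sin(3*z)/3


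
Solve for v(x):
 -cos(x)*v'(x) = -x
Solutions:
 v(x) = C1 + Integral(x/cos(x), x)


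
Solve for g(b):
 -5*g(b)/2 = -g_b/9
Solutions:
 g(b) = C1*exp(45*b/2)


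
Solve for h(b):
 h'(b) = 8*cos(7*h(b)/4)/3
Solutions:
 -8*b/3 - 2*log(sin(7*h(b)/4) - 1)/7 + 2*log(sin(7*h(b)/4) + 1)/7 = C1


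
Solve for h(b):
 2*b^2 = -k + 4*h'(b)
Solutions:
 h(b) = C1 + b^3/6 + b*k/4


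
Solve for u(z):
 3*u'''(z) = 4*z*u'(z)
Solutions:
 u(z) = C1 + Integral(C2*airyai(6^(2/3)*z/3) + C3*airybi(6^(2/3)*z/3), z)


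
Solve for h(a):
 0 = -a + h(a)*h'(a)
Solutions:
 h(a) = -sqrt(C1 + a^2)
 h(a) = sqrt(C1 + a^2)


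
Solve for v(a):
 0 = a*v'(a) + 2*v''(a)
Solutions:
 v(a) = C1 + C2*erf(a/2)


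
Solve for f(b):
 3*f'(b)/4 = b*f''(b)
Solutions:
 f(b) = C1 + C2*b^(7/4)


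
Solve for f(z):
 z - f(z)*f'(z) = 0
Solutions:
 f(z) = -sqrt(C1 + z^2)
 f(z) = sqrt(C1 + z^2)


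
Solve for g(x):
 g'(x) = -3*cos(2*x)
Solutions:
 g(x) = C1 - 3*sin(2*x)/2


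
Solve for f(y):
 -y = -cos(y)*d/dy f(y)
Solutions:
 f(y) = C1 + Integral(y/cos(y), y)


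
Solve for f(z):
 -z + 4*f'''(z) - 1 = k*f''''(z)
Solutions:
 f(z) = C1 + C2*z + C3*z^2 + C4*exp(4*z/k) + z^4/96 + z^3*(k + 4)/96


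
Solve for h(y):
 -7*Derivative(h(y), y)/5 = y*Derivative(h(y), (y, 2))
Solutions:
 h(y) = C1 + C2/y^(2/5)


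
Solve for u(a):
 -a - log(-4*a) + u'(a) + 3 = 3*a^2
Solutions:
 u(a) = C1 + a^3 + a^2/2 + a*log(-a) + 2*a*(-2 + log(2))


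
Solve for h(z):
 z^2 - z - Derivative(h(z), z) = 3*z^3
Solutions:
 h(z) = C1 - 3*z^4/4 + z^3/3 - z^2/2


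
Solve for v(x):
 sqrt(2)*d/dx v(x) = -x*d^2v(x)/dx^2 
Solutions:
 v(x) = C1 + C2*x^(1 - sqrt(2))


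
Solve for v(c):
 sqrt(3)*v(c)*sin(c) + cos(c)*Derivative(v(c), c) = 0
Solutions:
 v(c) = C1*cos(c)^(sqrt(3))


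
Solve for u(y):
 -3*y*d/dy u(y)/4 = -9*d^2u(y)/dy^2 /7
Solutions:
 u(y) = C1 + C2*erfi(sqrt(42)*y/12)


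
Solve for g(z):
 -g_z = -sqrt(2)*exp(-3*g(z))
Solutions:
 g(z) = log(C1 + 3*sqrt(2)*z)/3
 g(z) = log((-3^(1/3) - 3^(5/6)*I)*(C1 + sqrt(2)*z)^(1/3)/2)
 g(z) = log((-3^(1/3) + 3^(5/6)*I)*(C1 + sqrt(2)*z)^(1/3)/2)


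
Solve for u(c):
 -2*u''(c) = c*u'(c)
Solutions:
 u(c) = C1 + C2*erf(c/2)


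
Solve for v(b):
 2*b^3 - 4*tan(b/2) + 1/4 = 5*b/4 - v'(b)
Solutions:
 v(b) = C1 - b^4/2 + 5*b^2/8 - b/4 - 8*log(cos(b/2))


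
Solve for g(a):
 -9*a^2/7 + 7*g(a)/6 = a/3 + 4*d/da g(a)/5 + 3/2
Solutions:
 g(a) = C1*exp(35*a/24) + 54*a^2/49 + 3082*a/1715 + 151143/60025


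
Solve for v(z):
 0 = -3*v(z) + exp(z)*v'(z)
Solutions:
 v(z) = C1*exp(-3*exp(-z))


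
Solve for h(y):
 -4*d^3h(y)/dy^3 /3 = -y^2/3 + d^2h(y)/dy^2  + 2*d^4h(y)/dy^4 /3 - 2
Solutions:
 h(y) = C1 + C2*y + y^4/36 - 4*y^3/27 + 37*y^2/27 + (C3*sin(sqrt(2)*y/2) + C4*cos(sqrt(2)*y/2))*exp(-y)


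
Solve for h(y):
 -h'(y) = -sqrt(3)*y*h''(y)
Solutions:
 h(y) = C1 + C2*y^(sqrt(3)/3 + 1)


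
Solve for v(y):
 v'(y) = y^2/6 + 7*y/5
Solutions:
 v(y) = C1 + y^3/18 + 7*y^2/10


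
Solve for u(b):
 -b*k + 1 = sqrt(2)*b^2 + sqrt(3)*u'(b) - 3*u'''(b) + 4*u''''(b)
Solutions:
 u(b) = C1 + C2*exp(b*((-1 + sqrt(-1 + (-1 + 8*sqrt(3))^2) + 8*sqrt(3))^(-1/3) + 2 + (-1 + sqrt(-1 + (-1 + 8*sqrt(3))^2) + 8*sqrt(3))^(1/3))/8)*sin(sqrt(3)*b*(-(-1 + sqrt(-1 + (-1 + 8*sqrt(3))^2) + 8*sqrt(3))^(1/3) + (-1 + sqrt(-1 + (-1 + 8*sqrt(3))^2) + 8*sqrt(3))^(-1/3))/8) + C3*exp(b*((-1 + sqrt(-1 + (-1 + 8*sqrt(3))^2) + 8*sqrt(3))^(-1/3) + 2 + (-1 + sqrt(-1 + (-1 + 8*sqrt(3))^2) + 8*sqrt(3))^(1/3))/8)*cos(sqrt(3)*b*(-(-1 + sqrt(-1 + (-1 + 8*sqrt(3))^2) + 8*sqrt(3))^(1/3) + (-1 + sqrt(-1 + (-1 + 8*sqrt(3))^2) + 8*sqrt(3))^(-1/3))/8) + C4*exp(b*(-(-1 + sqrt(-1 + (-1 + 8*sqrt(3))^2) + 8*sqrt(3))^(1/3) - 1/(-1 + sqrt(-1 + (-1 + 8*sqrt(3))^2) + 8*sqrt(3))^(1/3) + 1)/4) - sqrt(6)*b^3/9 - sqrt(3)*b^2*k/6 - 2*sqrt(2)*b + sqrt(3)*b/3
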